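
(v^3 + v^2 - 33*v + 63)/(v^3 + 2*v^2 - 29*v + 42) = (v - 3)/(v - 2)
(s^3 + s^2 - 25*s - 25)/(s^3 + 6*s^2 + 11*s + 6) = (s^2 - 25)/(s^2 + 5*s + 6)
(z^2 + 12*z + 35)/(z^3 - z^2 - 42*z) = (z^2 + 12*z + 35)/(z*(z^2 - z - 42))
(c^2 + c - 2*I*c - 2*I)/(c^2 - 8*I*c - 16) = (-c^2 - c + 2*I*c + 2*I)/(-c^2 + 8*I*c + 16)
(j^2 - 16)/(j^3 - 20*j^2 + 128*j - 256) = (j + 4)/(j^2 - 16*j + 64)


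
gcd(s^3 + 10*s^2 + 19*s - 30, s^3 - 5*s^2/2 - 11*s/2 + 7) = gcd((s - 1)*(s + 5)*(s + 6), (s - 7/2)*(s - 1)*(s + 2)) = s - 1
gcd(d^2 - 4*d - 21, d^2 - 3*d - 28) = d - 7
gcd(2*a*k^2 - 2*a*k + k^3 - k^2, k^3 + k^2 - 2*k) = k^2 - k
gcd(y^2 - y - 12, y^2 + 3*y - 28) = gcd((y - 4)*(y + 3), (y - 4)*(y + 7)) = y - 4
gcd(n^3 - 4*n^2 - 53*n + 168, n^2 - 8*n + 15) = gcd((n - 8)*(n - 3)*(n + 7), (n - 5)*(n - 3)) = n - 3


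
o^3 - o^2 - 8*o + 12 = (o - 2)^2*(o + 3)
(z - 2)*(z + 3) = z^2 + z - 6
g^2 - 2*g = g*(g - 2)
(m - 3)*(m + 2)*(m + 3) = m^3 + 2*m^2 - 9*m - 18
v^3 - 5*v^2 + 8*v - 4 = (v - 2)^2*(v - 1)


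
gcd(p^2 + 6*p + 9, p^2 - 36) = 1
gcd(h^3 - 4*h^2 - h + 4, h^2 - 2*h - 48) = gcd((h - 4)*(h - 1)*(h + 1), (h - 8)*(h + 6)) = 1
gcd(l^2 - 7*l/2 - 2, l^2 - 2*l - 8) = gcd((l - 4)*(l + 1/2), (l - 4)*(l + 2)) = l - 4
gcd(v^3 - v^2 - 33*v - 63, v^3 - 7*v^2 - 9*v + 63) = v^2 - 4*v - 21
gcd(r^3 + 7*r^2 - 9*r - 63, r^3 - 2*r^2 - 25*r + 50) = 1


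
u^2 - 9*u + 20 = (u - 5)*(u - 4)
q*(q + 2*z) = q^2 + 2*q*z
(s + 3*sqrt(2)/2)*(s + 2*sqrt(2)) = s^2 + 7*sqrt(2)*s/2 + 6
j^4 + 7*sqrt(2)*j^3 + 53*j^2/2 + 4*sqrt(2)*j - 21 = (j - sqrt(2)/2)*(j + sqrt(2))*(j + 3*sqrt(2))*(j + 7*sqrt(2)/2)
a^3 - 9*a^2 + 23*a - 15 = (a - 5)*(a - 3)*(a - 1)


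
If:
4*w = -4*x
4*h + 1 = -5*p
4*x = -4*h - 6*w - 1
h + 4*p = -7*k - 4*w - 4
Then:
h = x/2 - 1/4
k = 51*x/70 - 15/28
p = -2*x/5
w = -x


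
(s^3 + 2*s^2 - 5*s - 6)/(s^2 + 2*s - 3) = (s^2 - s - 2)/(s - 1)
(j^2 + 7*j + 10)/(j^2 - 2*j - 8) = (j + 5)/(j - 4)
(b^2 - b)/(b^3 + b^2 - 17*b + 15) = b/(b^2 + 2*b - 15)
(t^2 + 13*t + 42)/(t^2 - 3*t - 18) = (t^2 + 13*t + 42)/(t^2 - 3*t - 18)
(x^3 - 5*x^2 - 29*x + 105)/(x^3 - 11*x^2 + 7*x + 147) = (x^2 + 2*x - 15)/(x^2 - 4*x - 21)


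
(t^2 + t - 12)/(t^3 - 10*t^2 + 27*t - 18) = (t + 4)/(t^2 - 7*t + 6)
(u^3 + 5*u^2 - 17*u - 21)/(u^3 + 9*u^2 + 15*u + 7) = (u - 3)/(u + 1)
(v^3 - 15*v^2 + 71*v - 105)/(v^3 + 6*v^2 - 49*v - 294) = (v^2 - 8*v + 15)/(v^2 + 13*v + 42)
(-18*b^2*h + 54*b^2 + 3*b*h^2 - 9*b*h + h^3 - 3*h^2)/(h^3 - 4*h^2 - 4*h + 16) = (-18*b^2*h + 54*b^2 + 3*b*h^2 - 9*b*h + h^3 - 3*h^2)/(h^3 - 4*h^2 - 4*h + 16)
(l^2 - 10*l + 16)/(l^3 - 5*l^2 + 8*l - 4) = (l - 8)/(l^2 - 3*l + 2)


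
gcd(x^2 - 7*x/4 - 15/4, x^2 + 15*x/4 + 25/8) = x + 5/4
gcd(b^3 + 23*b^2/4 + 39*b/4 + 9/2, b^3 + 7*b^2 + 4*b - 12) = b + 2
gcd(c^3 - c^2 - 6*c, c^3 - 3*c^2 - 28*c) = c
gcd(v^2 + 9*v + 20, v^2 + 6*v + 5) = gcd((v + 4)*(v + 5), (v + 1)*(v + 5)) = v + 5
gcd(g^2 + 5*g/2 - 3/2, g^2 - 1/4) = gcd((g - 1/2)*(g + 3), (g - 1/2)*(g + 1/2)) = g - 1/2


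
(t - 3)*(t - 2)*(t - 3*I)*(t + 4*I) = t^4 - 5*t^3 + I*t^3 + 18*t^2 - 5*I*t^2 - 60*t + 6*I*t + 72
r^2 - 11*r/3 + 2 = (r - 3)*(r - 2/3)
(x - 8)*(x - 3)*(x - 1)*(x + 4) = x^4 - 8*x^3 - 13*x^2 + 116*x - 96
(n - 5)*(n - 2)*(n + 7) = n^3 - 39*n + 70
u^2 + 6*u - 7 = (u - 1)*(u + 7)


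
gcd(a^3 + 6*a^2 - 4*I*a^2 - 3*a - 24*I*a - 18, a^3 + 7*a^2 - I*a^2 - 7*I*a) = a - I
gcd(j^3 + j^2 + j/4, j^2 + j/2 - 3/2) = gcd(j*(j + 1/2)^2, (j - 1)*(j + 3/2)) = 1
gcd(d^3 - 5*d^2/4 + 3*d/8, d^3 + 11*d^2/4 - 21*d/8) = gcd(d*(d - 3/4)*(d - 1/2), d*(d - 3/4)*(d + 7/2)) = d^2 - 3*d/4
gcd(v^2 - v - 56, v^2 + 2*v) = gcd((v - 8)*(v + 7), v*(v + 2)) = 1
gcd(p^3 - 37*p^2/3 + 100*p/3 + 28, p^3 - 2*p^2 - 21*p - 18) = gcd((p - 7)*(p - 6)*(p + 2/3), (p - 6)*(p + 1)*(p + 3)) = p - 6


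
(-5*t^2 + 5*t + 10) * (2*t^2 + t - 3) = -10*t^4 + 5*t^3 + 40*t^2 - 5*t - 30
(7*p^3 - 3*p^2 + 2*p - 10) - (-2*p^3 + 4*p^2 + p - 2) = 9*p^3 - 7*p^2 + p - 8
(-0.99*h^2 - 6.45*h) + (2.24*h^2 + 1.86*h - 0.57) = 1.25*h^2 - 4.59*h - 0.57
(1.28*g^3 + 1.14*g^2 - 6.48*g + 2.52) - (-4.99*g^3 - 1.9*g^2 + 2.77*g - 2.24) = 6.27*g^3 + 3.04*g^2 - 9.25*g + 4.76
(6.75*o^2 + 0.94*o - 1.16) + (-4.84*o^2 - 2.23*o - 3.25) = 1.91*o^2 - 1.29*o - 4.41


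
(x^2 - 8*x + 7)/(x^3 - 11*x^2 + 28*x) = (x - 1)/(x*(x - 4))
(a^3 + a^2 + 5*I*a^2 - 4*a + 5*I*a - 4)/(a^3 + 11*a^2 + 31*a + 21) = (a^2 + 5*I*a - 4)/(a^2 + 10*a + 21)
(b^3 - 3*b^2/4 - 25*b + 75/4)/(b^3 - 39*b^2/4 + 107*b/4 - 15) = (b + 5)/(b - 4)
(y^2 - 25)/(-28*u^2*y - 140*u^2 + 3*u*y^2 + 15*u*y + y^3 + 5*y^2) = (y - 5)/(-28*u^2 + 3*u*y + y^2)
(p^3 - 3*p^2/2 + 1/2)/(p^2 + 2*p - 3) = (2*p^2 - p - 1)/(2*(p + 3))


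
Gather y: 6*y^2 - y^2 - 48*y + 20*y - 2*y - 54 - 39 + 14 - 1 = 5*y^2 - 30*y - 80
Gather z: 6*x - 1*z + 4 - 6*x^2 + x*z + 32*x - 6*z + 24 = -6*x^2 + 38*x + z*(x - 7) + 28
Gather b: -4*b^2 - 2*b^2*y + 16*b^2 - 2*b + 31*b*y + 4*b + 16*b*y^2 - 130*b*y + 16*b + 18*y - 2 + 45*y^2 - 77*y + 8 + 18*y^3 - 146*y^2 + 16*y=b^2*(12 - 2*y) + b*(16*y^2 - 99*y + 18) + 18*y^3 - 101*y^2 - 43*y + 6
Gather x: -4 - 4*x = -4*x - 4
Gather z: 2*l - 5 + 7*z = 2*l + 7*z - 5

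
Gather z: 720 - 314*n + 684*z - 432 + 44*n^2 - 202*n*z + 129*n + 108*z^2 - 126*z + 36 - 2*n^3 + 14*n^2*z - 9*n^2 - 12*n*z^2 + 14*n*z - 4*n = -2*n^3 + 35*n^2 - 189*n + z^2*(108 - 12*n) + z*(14*n^2 - 188*n + 558) + 324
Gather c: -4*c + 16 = 16 - 4*c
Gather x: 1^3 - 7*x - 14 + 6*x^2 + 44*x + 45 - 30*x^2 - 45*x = -24*x^2 - 8*x + 32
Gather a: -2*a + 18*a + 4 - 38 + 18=16*a - 16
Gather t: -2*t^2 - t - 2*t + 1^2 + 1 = -2*t^2 - 3*t + 2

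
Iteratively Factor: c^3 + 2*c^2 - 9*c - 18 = (c + 2)*(c^2 - 9) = (c - 3)*(c + 2)*(c + 3)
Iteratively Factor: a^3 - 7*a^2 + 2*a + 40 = (a - 5)*(a^2 - 2*a - 8) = (a - 5)*(a + 2)*(a - 4)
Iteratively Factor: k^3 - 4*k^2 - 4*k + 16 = (k - 2)*(k^2 - 2*k - 8) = (k - 2)*(k + 2)*(k - 4)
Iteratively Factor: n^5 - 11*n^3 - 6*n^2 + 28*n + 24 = (n - 2)*(n^4 + 2*n^3 - 7*n^2 - 20*n - 12) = (n - 2)*(n + 1)*(n^3 + n^2 - 8*n - 12) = (n - 3)*(n - 2)*(n + 1)*(n^2 + 4*n + 4) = (n - 3)*(n - 2)*(n + 1)*(n + 2)*(n + 2)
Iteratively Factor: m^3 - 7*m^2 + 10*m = (m)*(m^2 - 7*m + 10) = m*(m - 2)*(m - 5)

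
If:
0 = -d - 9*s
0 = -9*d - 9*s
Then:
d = 0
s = 0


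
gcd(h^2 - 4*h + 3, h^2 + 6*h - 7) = h - 1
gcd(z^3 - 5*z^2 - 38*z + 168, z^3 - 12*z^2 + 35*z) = z - 7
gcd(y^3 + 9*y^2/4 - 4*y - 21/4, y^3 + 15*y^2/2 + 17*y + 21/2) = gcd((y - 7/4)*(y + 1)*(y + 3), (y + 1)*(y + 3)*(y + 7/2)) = y^2 + 4*y + 3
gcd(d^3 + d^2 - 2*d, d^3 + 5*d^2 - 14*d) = d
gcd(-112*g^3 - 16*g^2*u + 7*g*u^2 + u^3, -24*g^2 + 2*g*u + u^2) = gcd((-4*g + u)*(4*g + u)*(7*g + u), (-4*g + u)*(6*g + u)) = -4*g + u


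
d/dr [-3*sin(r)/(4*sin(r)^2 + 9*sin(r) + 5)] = 3*(4*sin(r)^2 - 5)*cos(r)/((sin(r) + 1)^2*(4*sin(r) + 5)^2)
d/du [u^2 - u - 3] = 2*u - 1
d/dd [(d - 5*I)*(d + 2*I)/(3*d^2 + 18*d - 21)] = (3*d^2*(2 + I) - 34*d - 60 + 21*I)/(3*(d^4 + 12*d^3 + 22*d^2 - 84*d + 49))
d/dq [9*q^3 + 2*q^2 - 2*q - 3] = 27*q^2 + 4*q - 2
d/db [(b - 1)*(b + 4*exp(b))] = 4*b*exp(b) + 2*b - 1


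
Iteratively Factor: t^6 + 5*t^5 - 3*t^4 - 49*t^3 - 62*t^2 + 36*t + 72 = (t - 1)*(t^5 + 6*t^4 + 3*t^3 - 46*t^2 - 108*t - 72) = (t - 1)*(t + 2)*(t^4 + 4*t^3 - 5*t^2 - 36*t - 36) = (t - 1)*(t + 2)*(t + 3)*(t^3 + t^2 - 8*t - 12) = (t - 1)*(t + 2)^2*(t + 3)*(t^2 - t - 6) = (t - 1)*(t + 2)^3*(t + 3)*(t - 3)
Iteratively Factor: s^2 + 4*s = (s)*(s + 4)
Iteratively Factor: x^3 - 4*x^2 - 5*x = (x + 1)*(x^2 - 5*x) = x*(x + 1)*(x - 5)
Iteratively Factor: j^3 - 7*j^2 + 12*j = (j - 3)*(j^2 - 4*j) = j*(j - 3)*(j - 4)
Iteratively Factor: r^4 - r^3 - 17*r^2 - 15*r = (r - 5)*(r^3 + 4*r^2 + 3*r) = r*(r - 5)*(r^2 + 4*r + 3) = r*(r - 5)*(r + 3)*(r + 1)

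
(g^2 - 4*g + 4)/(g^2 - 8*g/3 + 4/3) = 3*(g - 2)/(3*g - 2)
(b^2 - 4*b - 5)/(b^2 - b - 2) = (b - 5)/(b - 2)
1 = 1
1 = 1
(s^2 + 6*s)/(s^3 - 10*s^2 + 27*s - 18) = s*(s + 6)/(s^3 - 10*s^2 + 27*s - 18)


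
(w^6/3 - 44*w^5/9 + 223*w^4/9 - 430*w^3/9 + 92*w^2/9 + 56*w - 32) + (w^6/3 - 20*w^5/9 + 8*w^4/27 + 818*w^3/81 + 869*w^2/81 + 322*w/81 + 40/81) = 2*w^6/3 - 64*w^5/9 + 677*w^4/27 - 3052*w^3/81 + 1697*w^2/81 + 4858*w/81 - 2552/81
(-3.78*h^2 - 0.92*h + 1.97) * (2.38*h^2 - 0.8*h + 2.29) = -8.9964*h^4 + 0.8344*h^3 - 3.2316*h^2 - 3.6828*h + 4.5113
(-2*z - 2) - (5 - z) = -z - 7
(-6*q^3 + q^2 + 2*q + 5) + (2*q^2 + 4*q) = -6*q^3 + 3*q^2 + 6*q + 5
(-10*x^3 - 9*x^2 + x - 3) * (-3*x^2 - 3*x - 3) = 30*x^5 + 57*x^4 + 54*x^3 + 33*x^2 + 6*x + 9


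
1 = 1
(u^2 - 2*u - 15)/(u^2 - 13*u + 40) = (u + 3)/(u - 8)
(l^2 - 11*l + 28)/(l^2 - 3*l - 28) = (l - 4)/(l + 4)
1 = 1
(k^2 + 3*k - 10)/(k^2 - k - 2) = (k + 5)/(k + 1)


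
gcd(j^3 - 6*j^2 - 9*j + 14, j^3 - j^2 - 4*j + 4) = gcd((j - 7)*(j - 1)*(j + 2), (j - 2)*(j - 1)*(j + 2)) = j^2 + j - 2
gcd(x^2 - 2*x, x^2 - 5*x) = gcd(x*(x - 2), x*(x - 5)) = x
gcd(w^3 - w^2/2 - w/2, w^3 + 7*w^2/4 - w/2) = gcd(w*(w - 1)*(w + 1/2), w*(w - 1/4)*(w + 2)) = w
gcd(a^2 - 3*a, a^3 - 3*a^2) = a^2 - 3*a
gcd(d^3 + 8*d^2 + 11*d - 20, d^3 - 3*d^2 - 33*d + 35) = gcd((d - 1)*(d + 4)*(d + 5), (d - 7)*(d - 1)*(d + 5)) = d^2 + 4*d - 5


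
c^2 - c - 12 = (c - 4)*(c + 3)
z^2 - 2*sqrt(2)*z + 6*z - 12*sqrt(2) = (z + 6)*(z - 2*sqrt(2))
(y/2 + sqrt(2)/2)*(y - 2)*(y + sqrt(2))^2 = y^4/2 - y^3 + 3*sqrt(2)*y^3/2 - 3*sqrt(2)*y^2 + 3*y^2 - 6*y + sqrt(2)*y - 2*sqrt(2)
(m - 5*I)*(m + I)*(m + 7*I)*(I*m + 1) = I*m^4 - 2*m^3 + 36*I*m^2 - 2*m + 35*I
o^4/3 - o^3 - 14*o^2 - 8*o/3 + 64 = (o/3 + 1)*(o - 8)*(o - 2)*(o + 4)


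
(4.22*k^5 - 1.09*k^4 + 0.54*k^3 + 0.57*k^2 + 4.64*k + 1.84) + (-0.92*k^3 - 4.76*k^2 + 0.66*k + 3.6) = 4.22*k^5 - 1.09*k^4 - 0.38*k^3 - 4.19*k^2 + 5.3*k + 5.44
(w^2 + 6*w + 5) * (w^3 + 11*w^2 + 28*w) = w^5 + 17*w^4 + 99*w^3 + 223*w^2 + 140*w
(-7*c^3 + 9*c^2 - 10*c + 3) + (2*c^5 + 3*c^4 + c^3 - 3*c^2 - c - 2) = 2*c^5 + 3*c^4 - 6*c^3 + 6*c^2 - 11*c + 1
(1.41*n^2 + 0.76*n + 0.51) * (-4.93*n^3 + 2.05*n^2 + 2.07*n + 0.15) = -6.9513*n^5 - 0.856300000000001*n^4 + 1.9624*n^3 + 2.8302*n^2 + 1.1697*n + 0.0765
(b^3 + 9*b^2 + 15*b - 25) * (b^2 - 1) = b^5 + 9*b^4 + 14*b^3 - 34*b^2 - 15*b + 25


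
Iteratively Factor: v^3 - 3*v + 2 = (v - 1)*(v^2 + v - 2) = (v - 1)*(v + 2)*(v - 1)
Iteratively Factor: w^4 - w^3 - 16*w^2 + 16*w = (w - 1)*(w^3 - 16*w) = (w - 1)*(w + 4)*(w^2 - 4*w) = (w - 4)*(w - 1)*(w + 4)*(w)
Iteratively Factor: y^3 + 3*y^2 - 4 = (y - 1)*(y^2 + 4*y + 4) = (y - 1)*(y + 2)*(y + 2)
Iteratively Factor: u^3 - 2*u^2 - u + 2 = (u + 1)*(u^2 - 3*u + 2) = (u - 1)*(u + 1)*(u - 2)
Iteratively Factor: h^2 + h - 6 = (h - 2)*(h + 3)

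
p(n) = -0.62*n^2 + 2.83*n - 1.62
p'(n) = 2.83 - 1.24*n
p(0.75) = 0.15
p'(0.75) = 1.90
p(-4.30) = -25.25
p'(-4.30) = 8.16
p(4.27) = -0.84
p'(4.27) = -2.46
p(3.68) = 0.40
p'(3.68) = -1.73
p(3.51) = 0.67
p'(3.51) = -1.52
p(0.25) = -0.95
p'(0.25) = 2.52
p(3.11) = 1.18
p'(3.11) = -1.03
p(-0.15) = -2.06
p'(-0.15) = 3.02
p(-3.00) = -15.69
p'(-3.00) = 6.55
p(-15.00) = -183.57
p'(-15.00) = 21.43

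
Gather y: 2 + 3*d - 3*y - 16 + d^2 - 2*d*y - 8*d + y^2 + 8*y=d^2 - 5*d + y^2 + y*(5 - 2*d) - 14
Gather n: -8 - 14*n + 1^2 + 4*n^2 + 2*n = 4*n^2 - 12*n - 7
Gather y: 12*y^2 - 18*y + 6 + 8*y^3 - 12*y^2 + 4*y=8*y^3 - 14*y + 6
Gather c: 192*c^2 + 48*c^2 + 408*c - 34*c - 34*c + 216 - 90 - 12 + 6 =240*c^2 + 340*c + 120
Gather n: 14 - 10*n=14 - 10*n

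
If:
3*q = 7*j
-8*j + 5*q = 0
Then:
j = 0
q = 0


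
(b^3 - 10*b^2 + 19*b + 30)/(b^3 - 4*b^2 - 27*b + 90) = (b^2 - 4*b - 5)/(b^2 + 2*b - 15)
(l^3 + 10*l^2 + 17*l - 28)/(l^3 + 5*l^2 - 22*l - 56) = (l^2 + 3*l - 4)/(l^2 - 2*l - 8)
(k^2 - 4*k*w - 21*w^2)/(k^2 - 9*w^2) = (-k + 7*w)/(-k + 3*w)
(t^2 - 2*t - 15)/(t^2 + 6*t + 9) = (t - 5)/(t + 3)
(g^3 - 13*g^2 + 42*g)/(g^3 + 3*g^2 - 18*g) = (g^2 - 13*g + 42)/(g^2 + 3*g - 18)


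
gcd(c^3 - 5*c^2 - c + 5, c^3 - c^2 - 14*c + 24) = 1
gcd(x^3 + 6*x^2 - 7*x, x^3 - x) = x^2 - x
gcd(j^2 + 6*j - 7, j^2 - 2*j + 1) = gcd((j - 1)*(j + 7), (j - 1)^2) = j - 1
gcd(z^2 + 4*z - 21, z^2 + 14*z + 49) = z + 7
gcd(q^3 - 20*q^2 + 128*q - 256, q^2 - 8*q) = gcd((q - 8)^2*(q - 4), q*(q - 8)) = q - 8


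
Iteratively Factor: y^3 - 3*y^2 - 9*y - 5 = (y + 1)*(y^2 - 4*y - 5) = (y - 5)*(y + 1)*(y + 1)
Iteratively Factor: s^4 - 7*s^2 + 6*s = (s)*(s^3 - 7*s + 6) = s*(s + 3)*(s^2 - 3*s + 2) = s*(s - 1)*(s + 3)*(s - 2)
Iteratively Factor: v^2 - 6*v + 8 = (v - 4)*(v - 2)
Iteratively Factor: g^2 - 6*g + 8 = (g - 4)*(g - 2)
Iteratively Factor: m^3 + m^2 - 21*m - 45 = (m + 3)*(m^2 - 2*m - 15) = (m + 3)^2*(m - 5)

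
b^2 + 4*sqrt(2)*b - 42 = (b - 3*sqrt(2))*(b + 7*sqrt(2))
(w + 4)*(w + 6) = w^2 + 10*w + 24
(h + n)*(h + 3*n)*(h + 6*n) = h^3 + 10*h^2*n + 27*h*n^2 + 18*n^3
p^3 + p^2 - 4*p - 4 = (p - 2)*(p + 1)*(p + 2)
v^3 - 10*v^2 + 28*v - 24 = (v - 6)*(v - 2)^2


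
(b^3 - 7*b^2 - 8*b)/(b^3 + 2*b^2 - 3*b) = (b^2 - 7*b - 8)/(b^2 + 2*b - 3)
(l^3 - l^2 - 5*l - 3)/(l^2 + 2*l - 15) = (l^2 + 2*l + 1)/(l + 5)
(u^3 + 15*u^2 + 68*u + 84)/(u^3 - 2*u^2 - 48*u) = (u^2 + 9*u + 14)/(u*(u - 8))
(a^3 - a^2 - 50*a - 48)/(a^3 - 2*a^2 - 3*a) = (a^2 - 2*a - 48)/(a*(a - 3))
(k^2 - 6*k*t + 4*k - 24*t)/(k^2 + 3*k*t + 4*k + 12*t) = (k - 6*t)/(k + 3*t)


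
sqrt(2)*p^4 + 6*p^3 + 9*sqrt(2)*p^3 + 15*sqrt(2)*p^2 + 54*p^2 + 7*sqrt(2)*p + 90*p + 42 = (p + 1)*(p + 7)*(p + 3*sqrt(2))*(sqrt(2)*p + sqrt(2))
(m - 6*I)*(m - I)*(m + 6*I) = m^3 - I*m^2 + 36*m - 36*I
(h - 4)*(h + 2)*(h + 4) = h^3 + 2*h^2 - 16*h - 32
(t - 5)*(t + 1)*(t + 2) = t^3 - 2*t^2 - 13*t - 10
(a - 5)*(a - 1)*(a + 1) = a^3 - 5*a^2 - a + 5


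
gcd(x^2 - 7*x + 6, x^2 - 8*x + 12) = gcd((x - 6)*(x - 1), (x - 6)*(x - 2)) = x - 6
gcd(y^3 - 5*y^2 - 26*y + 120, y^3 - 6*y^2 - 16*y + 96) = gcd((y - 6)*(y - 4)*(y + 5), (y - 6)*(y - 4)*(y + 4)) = y^2 - 10*y + 24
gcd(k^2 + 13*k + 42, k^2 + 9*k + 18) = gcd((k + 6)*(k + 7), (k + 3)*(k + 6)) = k + 6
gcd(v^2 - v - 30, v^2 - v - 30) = v^2 - v - 30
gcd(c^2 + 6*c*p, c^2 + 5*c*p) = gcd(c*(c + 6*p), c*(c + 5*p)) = c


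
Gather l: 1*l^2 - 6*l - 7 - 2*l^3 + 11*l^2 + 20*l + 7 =-2*l^3 + 12*l^2 + 14*l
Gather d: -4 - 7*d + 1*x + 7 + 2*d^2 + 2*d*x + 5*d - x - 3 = 2*d^2 + d*(2*x - 2)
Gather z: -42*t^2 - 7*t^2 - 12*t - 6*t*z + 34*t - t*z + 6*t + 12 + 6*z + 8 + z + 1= -49*t^2 + 28*t + z*(7 - 7*t) + 21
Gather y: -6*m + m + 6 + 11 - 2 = 15 - 5*m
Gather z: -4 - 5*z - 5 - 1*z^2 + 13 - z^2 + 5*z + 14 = 18 - 2*z^2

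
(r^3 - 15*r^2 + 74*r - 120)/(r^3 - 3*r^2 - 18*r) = (r^2 - 9*r + 20)/(r*(r + 3))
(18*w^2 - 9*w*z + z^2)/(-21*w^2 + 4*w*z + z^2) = (-6*w + z)/(7*w + z)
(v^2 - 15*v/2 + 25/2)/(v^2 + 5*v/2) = (2*v^2 - 15*v + 25)/(v*(2*v + 5))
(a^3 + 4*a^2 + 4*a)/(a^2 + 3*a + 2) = a*(a + 2)/(a + 1)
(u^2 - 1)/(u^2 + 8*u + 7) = (u - 1)/(u + 7)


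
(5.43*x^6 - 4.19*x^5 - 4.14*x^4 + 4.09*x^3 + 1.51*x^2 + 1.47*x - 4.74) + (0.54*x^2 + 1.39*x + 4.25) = 5.43*x^6 - 4.19*x^5 - 4.14*x^4 + 4.09*x^3 + 2.05*x^2 + 2.86*x - 0.49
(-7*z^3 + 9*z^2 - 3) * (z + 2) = -7*z^4 - 5*z^3 + 18*z^2 - 3*z - 6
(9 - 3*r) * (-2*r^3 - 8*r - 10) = 6*r^4 - 18*r^3 + 24*r^2 - 42*r - 90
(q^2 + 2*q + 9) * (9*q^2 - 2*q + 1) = 9*q^4 + 16*q^3 + 78*q^2 - 16*q + 9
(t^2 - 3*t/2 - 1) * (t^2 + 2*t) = t^4 + t^3/2 - 4*t^2 - 2*t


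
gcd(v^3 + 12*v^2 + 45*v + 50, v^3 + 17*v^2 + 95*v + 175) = v^2 + 10*v + 25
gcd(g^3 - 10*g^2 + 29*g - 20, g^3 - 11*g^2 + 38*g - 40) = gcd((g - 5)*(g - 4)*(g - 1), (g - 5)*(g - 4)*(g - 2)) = g^2 - 9*g + 20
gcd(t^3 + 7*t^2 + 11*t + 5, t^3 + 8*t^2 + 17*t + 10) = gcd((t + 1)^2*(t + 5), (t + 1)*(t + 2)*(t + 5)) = t^2 + 6*t + 5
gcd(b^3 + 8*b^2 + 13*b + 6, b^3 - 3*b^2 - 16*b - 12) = b + 1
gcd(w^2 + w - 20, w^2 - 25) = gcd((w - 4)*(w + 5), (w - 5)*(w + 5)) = w + 5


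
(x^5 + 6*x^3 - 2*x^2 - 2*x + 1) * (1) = x^5 + 6*x^3 - 2*x^2 - 2*x + 1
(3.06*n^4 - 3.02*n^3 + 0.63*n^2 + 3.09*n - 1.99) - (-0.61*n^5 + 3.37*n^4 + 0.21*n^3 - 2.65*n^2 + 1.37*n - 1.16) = 0.61*n^5 - 0.31*n^4 - 3.23*n^3 + 3.28*n^2 + 1.72*n - 0.83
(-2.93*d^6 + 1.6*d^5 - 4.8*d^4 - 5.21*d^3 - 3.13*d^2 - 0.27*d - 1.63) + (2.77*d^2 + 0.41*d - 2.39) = -2.93*d^6 + 1.6*d^5 - 4.8*d^4 - 5.21*d^3 - 0.36*d^2 + 0.14*d - 4.02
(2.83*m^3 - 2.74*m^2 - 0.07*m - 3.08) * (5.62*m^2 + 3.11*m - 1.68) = 15.9046*m^5 - 6.5975*m^4 - 13.6692*m^3 - 12.9241*m^2 - 9.4612*m + 5.1744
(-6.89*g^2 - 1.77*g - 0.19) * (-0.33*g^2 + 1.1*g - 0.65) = 2.2737*g^4 - 6.9949*g^3 + 2.5942*g^2 + 0.9415*g + 0.1235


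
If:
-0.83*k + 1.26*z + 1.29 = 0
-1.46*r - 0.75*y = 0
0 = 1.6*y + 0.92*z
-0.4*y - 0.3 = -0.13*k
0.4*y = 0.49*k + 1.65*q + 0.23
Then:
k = 1.90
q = -0.74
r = 0.07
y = -0.13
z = 0.23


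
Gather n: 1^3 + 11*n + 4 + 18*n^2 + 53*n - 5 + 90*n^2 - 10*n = 108*n^2 + 54*n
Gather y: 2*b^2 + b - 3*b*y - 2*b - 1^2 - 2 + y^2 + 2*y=2*b^2 - b + y^2 + y*(2 - 3*b) - 3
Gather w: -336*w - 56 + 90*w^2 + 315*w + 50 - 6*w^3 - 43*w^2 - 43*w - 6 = -6*w^3 + 47*w^2 - 64*w - 12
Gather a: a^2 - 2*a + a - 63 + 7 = a^2 - a - 56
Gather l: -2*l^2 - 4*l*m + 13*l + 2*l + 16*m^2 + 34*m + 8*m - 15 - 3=-2*l^2 + l*(15 - 4*m) + 16*m^2 + 42*m - 18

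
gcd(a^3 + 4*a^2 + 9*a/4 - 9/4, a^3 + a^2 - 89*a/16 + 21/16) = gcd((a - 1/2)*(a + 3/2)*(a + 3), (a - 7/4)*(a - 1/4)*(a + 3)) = a + 3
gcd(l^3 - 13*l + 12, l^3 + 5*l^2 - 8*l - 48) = l^2 + l - 12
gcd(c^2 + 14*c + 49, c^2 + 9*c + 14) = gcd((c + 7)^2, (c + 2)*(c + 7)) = c + 7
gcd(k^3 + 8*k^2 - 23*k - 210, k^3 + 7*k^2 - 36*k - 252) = k^2 + 13*k + 42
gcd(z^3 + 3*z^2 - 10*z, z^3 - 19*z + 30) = z^2 + 3*z - 10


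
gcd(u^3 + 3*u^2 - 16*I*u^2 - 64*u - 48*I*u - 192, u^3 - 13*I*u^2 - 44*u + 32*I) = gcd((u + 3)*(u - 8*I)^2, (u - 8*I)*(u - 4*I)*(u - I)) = u - 8*I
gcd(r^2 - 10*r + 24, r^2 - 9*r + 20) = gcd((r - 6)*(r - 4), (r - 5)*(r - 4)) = r - 4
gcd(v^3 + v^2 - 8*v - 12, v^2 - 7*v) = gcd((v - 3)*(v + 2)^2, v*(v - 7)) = 1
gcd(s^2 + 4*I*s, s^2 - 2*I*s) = s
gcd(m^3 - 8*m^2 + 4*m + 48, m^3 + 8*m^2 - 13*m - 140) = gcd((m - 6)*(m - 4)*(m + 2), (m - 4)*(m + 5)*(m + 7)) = m - 4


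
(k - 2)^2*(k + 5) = k^3 + k^2 - 16*k + 20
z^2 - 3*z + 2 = (z - 2)*(z - 1)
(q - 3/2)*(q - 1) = q^2 - 5*q/2 + 3/2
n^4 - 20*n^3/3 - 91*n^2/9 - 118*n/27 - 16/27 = (n - 8)*(n + 1/3)^2*(n + 2/3)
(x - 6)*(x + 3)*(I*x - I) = I*x^3 - 4*I*x^2 - 15*I*x + 18*I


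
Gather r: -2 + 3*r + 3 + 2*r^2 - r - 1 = 2*r^2 + 2*r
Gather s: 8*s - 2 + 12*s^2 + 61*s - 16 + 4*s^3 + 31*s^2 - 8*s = 4*s^3 + 43*s^2 + 61*s - 18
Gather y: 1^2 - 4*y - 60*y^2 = -60*y^2 - 4*y + 1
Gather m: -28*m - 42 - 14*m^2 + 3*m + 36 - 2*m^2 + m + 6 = -16*m^2 - 24*m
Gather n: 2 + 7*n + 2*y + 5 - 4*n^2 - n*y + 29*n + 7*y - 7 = -4*n^2 + n*(36 - y) + 9*y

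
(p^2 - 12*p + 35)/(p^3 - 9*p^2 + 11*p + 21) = (p - 5)/(p^2 - 2*p - 3)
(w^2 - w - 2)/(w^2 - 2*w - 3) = (w - 2)/(w - 3)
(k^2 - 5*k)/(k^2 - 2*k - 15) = k/(k + 3)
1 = 1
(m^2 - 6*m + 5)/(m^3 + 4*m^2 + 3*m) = (m^2 - 6*m + 5)/(m*(m^2 + 4*m + 3))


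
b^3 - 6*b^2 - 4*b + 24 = (b - 6)*(b - 2)*(b + 2)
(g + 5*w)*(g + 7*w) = g^2 + 12*g*w + 35*w^2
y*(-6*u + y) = -6*u*y + y^2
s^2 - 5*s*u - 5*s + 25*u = (s - 5)*(s - 5*u)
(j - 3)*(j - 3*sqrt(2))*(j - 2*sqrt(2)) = j^3 - 5*sqrt(2)*j^2 - 3*j^2 + 12*j + 15*sqrt(2)*j - 36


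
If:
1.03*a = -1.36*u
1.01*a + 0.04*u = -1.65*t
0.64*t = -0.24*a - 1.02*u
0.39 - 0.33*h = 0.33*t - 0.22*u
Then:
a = 0.00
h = 1.18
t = 0.00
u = 0.00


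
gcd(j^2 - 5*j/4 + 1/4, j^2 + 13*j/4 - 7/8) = j - 1/4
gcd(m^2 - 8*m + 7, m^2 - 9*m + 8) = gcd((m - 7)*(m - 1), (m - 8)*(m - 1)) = m - 1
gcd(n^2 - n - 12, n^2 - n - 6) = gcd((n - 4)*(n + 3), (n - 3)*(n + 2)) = 1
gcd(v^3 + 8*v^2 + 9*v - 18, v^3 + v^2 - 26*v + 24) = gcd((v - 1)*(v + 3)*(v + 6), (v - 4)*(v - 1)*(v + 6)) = v^2 + 5*v - 6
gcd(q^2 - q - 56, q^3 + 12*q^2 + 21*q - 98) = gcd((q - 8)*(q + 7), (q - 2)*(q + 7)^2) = q + 7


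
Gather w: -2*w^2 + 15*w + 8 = -2*w^2 + 15*w + 8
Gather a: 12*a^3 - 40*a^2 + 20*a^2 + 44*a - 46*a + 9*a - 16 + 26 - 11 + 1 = 12*a^3 - 20*a^2 + 7*a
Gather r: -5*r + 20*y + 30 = -5*r + 20*y + 30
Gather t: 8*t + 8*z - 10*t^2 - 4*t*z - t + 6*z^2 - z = -10*t^2 + t*(7 - 4*z) + 6*z^2 + 7*z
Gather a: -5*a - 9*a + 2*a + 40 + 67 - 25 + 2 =84 - 12*a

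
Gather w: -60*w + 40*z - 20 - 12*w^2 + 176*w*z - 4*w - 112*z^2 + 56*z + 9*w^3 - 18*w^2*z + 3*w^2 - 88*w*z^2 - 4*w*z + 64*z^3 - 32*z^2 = 9*w^3 + w^2*(-18*z - 9) + w*(-88*z^2 + 172*z - 64) + 64*z^3 - 144*z^2 + 96*z - 20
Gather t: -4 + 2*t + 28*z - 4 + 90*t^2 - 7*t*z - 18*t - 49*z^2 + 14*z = 90*t^2 + t*(-7*z - 16) - 49*z^2 + 42*z - 8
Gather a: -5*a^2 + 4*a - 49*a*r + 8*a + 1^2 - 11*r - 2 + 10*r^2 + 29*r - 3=-5*a^2 + a*(12 - 49*r) + 10*r^2 + 18*r - 4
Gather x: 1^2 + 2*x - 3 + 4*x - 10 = 6*x - 12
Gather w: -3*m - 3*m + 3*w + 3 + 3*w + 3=-6*m + 6*w + 6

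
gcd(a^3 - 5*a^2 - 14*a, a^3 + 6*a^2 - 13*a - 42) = a + 2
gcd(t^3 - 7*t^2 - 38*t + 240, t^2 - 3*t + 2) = 1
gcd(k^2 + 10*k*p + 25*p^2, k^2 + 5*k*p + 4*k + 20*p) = k + 5*p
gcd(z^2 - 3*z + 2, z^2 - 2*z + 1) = z - 1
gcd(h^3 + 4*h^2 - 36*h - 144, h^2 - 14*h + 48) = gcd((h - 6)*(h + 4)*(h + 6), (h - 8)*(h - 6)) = h - 6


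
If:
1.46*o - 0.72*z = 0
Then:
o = 0.493150684931507*z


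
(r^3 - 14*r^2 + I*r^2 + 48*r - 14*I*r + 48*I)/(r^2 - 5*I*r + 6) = (r^2 - 14*r + 48)/(r - 6*I)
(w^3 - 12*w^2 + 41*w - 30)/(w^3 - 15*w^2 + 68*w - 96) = (w^3 - 12*w^2 + 41*w - 30)/(w^3 - 15*w^2 + 68*w - 96)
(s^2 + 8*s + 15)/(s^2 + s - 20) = (s + 3)/(s - 4)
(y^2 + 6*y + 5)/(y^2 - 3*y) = (y^2 + 6*y + 5)/(y*(y - 3))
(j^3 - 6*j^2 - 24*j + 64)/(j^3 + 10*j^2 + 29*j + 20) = (j^2 - 10*j + 16)/(j^2 + 6*j + 5)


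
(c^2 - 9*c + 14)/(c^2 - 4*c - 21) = (c - 2)/(c + 3)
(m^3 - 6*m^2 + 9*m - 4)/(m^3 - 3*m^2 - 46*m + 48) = (m^2 - 5*m + 4)/(m^2 - 2*m - 48)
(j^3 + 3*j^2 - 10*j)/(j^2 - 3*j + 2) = j*(j + 5)/(j - 1)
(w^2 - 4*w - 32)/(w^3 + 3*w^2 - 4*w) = (w - 8)/(w*(w - 1))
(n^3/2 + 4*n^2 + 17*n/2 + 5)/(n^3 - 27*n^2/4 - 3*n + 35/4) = 2*(n^3 + 8*n^2 + 17*n + 10)/(4*n^3 - 27*n^2 - 12*n + 35)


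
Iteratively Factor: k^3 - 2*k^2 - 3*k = (k + 1)*(k^2 - 3*k) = k*(k + 1)*(k - 3)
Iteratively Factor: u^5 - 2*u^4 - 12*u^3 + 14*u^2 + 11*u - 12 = (u - 1)*(u^4 - u^3 - 13*u^2 + u + 12) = (u - 1)^2*(u^3 - 13*u - 12) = (u - 1)^2*(u + 1)*(u^2 - u - 12) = (u - 1)^2*(u + 1)*(u + 3)*(u - 4)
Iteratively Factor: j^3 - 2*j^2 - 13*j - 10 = (j + 2)*(j^2 - 4*j - 5) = (j + 1)*(j + 2)*(j - 5)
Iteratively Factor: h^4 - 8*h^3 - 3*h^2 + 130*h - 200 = (h - 2)*(h^3 - 6*h^2 - 15*h + 100) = (h - 5)*(h - 2)*(h^2 - h - 20) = (h - 5)^2*(h - 2)*(h + 4)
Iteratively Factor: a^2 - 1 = (a - 1)*(a + 1)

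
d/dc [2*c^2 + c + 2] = 4*c + 1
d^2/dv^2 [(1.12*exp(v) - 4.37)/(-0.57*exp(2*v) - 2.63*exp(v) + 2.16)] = (-0.363888*exp(4*v) + 7.358244*exp(3*v) + 11.379537*exp(2*v) + 45.385733*exp(v) + 19.599624)*exp(v)/(0.185193*exp(6*v) + 2.563461*exp(5*v) + 9.722547*exp(4*v) - 1.236889*exp(3*v) - 36.843336*exp(2*v) + 36.811584*exp(v) - 10.077696)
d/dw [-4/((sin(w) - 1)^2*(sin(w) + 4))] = 4*(3*sin(w) + 7)*cos(w)/((sin(w) - 1)^3*(sin(w) + 4)^2)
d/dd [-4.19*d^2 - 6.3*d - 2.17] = -8.38*d - 6.3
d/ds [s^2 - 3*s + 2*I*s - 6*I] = 2*s - 3 + 2*I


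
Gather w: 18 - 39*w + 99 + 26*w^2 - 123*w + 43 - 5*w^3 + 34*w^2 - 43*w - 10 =-5*w^3 + 60*w^2 - 205*w + 150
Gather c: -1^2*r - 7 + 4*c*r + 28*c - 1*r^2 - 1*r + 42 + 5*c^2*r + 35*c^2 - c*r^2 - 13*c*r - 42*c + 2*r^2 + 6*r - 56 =c^2*(5*r + 35) + c*(-r^2 - 9*r - 14) + r^2 + 4*r - 21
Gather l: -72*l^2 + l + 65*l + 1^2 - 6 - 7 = -72*l^2 + 66*l - 12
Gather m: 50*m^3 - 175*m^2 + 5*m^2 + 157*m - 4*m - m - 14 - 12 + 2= 50*m^3 - 170*m^2 + 152*m - 24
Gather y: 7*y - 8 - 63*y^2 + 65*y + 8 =-63*y^2 + 72*y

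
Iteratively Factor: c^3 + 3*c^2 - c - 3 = (c + 3)*(c^2 - 1) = (c - 1)*(c + 3)*(c + 1)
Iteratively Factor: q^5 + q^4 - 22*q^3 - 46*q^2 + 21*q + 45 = (q - 1)*(q^4 + 2*q^3 - 20*q^2 - 66*q - 45) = (q - 1)*(q + 3)*(q^3 - q^2 - 17*q - 15) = (q - 5)*(q - 1)*(q + 3)*(q^2 + 4*q + 3) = (q - 5)*(q - 1)*(q + 1)*(q + 3)*(q + 3)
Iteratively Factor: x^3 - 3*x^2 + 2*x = (x - 2)*(x^2 - x) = (x - 2)*(x - 1)*(x)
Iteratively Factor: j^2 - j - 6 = (j + 2)*(j - 3)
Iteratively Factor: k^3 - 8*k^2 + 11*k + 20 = (k + 1)*(k^2 - 9*k + 20) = (k - 4)*(k + 1)*(k - 5)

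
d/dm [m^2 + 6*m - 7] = 2*m + 6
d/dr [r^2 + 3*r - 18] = 2*r + 3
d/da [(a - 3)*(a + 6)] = 2*a + 3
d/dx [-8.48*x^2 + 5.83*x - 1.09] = 5.83 - 16.96*x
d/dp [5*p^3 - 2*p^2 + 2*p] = 15*p^2 - 4*p + 2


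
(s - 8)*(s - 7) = s^2 - 15*s + 56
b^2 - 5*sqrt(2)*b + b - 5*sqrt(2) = (b + 1)*(b - 5*sqrt(2))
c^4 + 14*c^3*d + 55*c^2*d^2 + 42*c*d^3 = c*(c + d)*(c + 6*d)*(c + 7*d)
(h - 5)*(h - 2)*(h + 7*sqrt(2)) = h^3 - 7*h^2 + 7*sqrt(2)*h^2 - 49*sqrt(2)*h + 10*h + 70*sqrt(2)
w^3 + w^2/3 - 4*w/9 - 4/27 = (w - 2/3)*(w + 1/3)*(w + 2/3)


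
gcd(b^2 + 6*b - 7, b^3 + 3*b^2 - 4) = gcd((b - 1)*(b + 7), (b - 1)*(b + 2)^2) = b - 1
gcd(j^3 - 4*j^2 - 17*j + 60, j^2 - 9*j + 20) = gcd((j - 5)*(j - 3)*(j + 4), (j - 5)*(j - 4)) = j - 5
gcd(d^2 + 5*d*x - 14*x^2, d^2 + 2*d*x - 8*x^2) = -d + 2*x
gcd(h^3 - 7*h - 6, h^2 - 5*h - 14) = h + 2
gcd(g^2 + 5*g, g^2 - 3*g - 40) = g + 5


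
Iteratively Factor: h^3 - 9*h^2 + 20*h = (h - 5)*(h^2 - 4*h) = (h - 5)*(h - 4)*(h)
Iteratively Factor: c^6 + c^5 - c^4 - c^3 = (c)*(c^5 + c^4 - c^3 - c^2) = c*(c + 1)*(c^4 - c^2) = c^2*(c + 1)*(c^3 - c) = c^2*(c - 1)*(c + 1)*(c^2 + c) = c^3*(c - 1)*(c + 1)*(c + 1)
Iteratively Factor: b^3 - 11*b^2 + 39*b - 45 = (b - 3)*(b^2 - 8*b + 15) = (b - 5)*(b - 3)*(b - 3)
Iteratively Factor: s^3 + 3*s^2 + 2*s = (s + 1)*(s^2 + 2*s) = s*(s + 1)*(s + 2)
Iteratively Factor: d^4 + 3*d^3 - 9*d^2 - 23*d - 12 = (d + 4)*(d^3 - d^2 - 5*d - 3) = (d + 1)*(d + 4)*(d^2 - 2*d - 3) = (d + 1)^2*(d + 4)*(d - 3)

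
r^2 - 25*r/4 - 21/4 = (r - 7)*(r + 3/4)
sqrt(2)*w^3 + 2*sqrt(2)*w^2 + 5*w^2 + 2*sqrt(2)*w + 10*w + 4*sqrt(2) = (w + 2)*(w + 2*sqrt(2))*(sqrt(2)*w + 1)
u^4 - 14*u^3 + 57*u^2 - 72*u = u*(u - 8)*(u - 3)^2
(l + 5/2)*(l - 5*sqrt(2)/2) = l^2 - 5*sqrt(2)*l/2 + 5*l/2 - 25*sqrt(2)/4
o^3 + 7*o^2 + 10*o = o*(o + 2)*(o + 5)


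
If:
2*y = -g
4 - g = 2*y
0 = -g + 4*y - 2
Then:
No Solution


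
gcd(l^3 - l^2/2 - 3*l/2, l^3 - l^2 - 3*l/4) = l^2 - 3*l/2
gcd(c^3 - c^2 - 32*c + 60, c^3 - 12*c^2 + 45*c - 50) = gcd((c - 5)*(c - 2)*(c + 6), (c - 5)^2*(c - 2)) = c^2 - 7*c + 10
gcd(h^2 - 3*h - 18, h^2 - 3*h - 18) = h^2 - 3*h - 18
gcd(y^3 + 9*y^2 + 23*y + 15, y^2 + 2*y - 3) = y + 3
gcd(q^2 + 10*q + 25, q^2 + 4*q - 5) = q + 5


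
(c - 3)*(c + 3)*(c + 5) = c^3 + 5*c^2 - 9*c - 45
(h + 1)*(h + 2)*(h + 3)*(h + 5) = h^4 + 11*h^3 + 41*h^2 + 61*h + 30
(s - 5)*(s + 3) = s^2 - 2*s - 15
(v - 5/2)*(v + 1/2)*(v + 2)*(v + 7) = v^4 + 7*v^3 - 21*v^2/4 - 157*v/4 - 35/2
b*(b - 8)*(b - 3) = b^3 - 11*b^2 + 24*b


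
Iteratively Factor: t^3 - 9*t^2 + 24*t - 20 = (t - 2)*(t^2 - 7*t + 10) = (t - 2)^2*(t - 5)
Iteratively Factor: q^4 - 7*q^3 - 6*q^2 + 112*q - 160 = (q - 4)*(q^3 - 3*q^2 - 18*q + 40) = (q - 5)*(q - 4)*(q^2 + 2*q - 8) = (q - 5)*(q - 4)*(q + 4)*(q - 2)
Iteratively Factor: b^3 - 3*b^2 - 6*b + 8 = (b - 4)*(b^2 + b - 2) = (b - 4)*(b - 1)*(b + 2)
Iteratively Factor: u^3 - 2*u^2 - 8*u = (u + 2)*(u^2 - 4*u) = (u - 4)*(u + 2)*(u)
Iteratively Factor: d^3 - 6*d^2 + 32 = (d + 2)*(d^2 - 8*d + 16) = (d - 4)*(d + 2)*(d - 4)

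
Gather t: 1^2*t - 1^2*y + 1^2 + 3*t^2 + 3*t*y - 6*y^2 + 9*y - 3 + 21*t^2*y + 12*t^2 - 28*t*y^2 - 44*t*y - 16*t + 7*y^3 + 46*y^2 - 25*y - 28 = t^2*(21*y + 15) + t*(-28*y^2 - 41*y - 15) + 7*y^3 + 40*y^2 - 17*y - 30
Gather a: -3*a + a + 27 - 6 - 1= 20 - 2*a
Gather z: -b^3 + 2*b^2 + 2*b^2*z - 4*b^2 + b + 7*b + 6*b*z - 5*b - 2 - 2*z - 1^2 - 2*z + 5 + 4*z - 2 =-b^3 - 2*b^2 + 3*b + z*(2*b^2 + 6*b)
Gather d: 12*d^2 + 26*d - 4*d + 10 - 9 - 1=12*d^2 + 22*d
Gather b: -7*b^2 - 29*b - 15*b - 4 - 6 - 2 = -7*b^2 - 44*b - 12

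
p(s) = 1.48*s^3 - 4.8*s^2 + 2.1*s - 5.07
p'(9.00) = 275.34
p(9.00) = 703.95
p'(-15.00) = 1145.10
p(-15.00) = -6111.57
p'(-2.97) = 69.78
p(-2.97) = -92.42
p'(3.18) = 16.47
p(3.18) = 0.66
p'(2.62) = 7.43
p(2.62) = -5.90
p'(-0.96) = 15.41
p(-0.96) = -12.82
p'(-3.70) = 98.40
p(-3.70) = -153.52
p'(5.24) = 73.71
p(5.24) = 87.08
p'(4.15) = 38.73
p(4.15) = 26.76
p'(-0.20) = 4.20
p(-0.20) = -5.69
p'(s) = 4.44*s^2 - 9.6*s + 2.1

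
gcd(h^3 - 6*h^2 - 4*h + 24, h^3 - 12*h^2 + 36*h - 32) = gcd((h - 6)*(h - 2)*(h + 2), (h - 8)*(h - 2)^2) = h - 2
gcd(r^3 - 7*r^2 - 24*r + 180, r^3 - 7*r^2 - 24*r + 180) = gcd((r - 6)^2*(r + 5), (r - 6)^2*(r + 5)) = r^3 - 7*r^2 - 24*r + 180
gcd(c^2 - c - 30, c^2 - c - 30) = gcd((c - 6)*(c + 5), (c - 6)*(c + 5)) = c^2 - c - 30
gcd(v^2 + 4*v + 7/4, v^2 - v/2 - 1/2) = v + 1/2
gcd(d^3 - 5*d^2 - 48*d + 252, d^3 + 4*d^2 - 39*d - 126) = d^2 + d - 42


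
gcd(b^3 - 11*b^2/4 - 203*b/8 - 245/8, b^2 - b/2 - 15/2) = b + 5/2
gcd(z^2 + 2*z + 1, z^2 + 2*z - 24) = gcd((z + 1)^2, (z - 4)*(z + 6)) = 1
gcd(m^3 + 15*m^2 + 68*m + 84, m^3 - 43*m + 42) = m + 7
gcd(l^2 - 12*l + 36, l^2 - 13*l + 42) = l - 6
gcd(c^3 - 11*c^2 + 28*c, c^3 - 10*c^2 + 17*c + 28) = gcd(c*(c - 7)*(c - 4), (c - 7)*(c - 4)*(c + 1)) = c^2 - 11*c + 28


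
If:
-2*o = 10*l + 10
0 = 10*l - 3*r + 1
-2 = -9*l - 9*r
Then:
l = -1/39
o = -190/39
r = 29/117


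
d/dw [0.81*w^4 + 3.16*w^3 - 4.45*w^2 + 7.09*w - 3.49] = 3.24*w^3 + 9.48*w^2 - 8.9*w + 7.09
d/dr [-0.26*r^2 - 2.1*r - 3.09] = -0.52*r - 2.1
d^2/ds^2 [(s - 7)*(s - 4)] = 2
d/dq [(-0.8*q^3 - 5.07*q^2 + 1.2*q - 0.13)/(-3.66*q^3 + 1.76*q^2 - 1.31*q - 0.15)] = (1.77635683940025e-15*q^5 - 19.9642*q^4 + 10.88*q^3 + 3.4623*q^2 + 1.9786*q - 0.3503)/(13.3956*q^6 - 12.8832*q^5 + 12.6868*q^4 - 3.5132*q^3 + 1.1881*q^2 + 0.393*q + 0.0225)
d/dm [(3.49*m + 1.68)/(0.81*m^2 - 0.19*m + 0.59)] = (-2.8269*m^2 - 2.7216*m + 2.3783)/(0.6561*m^4 - 0.3078*m^3 + 0.9919*m^2 - 0.2242*m + 0.3481)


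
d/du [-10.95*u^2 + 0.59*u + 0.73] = 0.59 - 21.9*u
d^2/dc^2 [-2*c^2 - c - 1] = -4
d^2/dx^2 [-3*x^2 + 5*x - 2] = -6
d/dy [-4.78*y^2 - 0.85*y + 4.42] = -9.56*y - 0.85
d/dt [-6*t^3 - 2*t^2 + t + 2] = -18*t^2 - 4*t + 1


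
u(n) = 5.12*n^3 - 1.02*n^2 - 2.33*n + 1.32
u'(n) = 15.36*n^2 - 2.04*n - 2.33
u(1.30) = 7.82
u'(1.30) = 20.98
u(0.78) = 1.31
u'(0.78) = 5.42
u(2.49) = 68.24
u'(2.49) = 87.82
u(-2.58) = -87.39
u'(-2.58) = 105.18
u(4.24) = 363.38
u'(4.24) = 265.16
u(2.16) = 43.13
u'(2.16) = 64.93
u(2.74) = 92.60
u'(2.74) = 107.40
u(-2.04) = -41.64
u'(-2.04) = 65.75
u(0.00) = 1.32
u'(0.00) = -2.33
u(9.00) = 3630.21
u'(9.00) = 1223.47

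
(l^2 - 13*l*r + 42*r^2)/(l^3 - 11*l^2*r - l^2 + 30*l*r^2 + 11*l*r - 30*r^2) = (-l + 7*r)/(-l^2 + 5*l*r + l - 5*r)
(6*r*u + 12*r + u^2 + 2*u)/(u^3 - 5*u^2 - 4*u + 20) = (6*r + u)/(u^2 - 7*u + 10)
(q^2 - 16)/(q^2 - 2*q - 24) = (q - 4)/(q - 6)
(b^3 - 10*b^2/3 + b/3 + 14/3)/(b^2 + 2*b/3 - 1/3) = (3*b^2 - 13*b + 14)/(3*b - 1)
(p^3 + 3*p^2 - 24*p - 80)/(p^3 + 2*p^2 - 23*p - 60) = (p + 4)/(p + 3)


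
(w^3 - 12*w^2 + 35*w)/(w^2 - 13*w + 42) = w*(w - 5)/(w - 6)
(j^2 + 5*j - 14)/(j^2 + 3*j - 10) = (j + 7)/(j + 5)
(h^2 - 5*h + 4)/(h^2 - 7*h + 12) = (h - 1)/(h - 3)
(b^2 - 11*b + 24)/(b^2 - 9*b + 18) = (b - 8)/(b - 6)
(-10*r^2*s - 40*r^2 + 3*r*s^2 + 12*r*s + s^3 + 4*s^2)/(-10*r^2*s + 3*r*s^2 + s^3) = (s + 4)/s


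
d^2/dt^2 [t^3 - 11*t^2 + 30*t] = 6*t - 22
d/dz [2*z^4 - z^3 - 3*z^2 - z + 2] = 8*z^3 - 3*z^2 - 6*z - 1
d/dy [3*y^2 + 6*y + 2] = 6*y + 6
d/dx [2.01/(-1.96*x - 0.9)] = 3.9396/(1.96*x + 0.9)^2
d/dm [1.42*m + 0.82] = 1.42000000000000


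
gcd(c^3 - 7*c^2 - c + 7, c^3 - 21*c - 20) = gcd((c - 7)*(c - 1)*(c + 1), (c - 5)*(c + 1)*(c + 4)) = c + 1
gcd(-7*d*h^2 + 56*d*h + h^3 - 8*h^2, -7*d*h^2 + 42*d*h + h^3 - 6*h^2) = 7*d*h - h^2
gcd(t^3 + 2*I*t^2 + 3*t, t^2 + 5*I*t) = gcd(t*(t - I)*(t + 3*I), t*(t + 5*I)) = t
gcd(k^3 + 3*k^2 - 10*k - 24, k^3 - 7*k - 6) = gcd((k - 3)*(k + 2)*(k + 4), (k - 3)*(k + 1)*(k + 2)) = k^2 - k - 6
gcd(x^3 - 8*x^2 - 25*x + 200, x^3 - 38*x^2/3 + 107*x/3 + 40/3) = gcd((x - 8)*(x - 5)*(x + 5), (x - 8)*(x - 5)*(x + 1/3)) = x^2 - 13*x + 40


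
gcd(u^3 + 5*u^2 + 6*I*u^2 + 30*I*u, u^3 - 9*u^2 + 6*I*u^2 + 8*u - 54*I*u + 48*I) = u + 6*I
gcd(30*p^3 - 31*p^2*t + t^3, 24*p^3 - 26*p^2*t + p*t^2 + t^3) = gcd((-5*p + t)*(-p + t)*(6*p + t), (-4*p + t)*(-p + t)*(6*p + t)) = 6*p^2 - 5*p*t - t^2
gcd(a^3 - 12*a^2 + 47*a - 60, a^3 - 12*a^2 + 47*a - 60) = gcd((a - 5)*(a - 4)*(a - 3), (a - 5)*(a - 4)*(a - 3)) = a^3 - 12*a^2 + 47*a - 60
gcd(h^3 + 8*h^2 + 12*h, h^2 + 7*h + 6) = h + 6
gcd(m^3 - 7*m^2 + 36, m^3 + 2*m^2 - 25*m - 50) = m + 2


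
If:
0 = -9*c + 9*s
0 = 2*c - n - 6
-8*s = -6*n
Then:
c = 9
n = 12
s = 9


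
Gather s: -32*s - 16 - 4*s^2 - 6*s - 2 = -4*s^2 - 38*s - 18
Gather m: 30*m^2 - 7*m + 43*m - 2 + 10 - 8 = 30*m^2 + 36*m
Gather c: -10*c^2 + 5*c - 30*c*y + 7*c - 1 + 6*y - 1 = -10*c^2 + c*(12 - 30*y) + 6*y - 2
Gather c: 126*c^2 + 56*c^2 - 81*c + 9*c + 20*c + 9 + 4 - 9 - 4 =182*c^2 - 52*c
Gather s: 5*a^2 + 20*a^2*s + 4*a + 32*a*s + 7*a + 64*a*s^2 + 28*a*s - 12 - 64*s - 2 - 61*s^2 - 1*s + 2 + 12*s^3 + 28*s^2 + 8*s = 5*a^2 + 11*a + 12*s^3 + s^2*(64*a - 33) + s*(20*a^2 + 60*a - 57) - 12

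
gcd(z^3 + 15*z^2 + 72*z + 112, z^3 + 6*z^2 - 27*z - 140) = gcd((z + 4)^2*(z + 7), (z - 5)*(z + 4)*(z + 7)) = z^2 + 11*z + 28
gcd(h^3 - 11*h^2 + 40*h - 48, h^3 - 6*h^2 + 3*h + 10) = 1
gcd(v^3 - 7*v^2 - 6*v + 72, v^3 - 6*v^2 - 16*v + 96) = v^2 - 10*v + 24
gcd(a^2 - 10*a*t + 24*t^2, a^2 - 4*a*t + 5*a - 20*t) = -a + 4*t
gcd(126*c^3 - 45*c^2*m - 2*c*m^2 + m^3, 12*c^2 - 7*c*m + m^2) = 3*c - m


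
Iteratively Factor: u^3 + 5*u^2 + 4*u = (u)*(u^2 + 5*u + 4) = u*(u + 1)*(u + 4)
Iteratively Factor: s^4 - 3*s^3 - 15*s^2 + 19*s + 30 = (s + 3)*(s^3 - 6*s^2 + 3*s + 10) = (s + 1)*(s + 3)*(s^2 - 7*s + 10) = (s - 2)*(s + 1)*(s + 3)*(s - 5)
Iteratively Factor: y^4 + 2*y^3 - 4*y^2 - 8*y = (y + 2)*(y^3 - 4*y) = (y + 2)^2*(y^2 - 2*y) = y*(y + 2)^2*(y - 2)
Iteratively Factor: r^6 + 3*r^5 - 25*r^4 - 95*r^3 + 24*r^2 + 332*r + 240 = (r + 4)*(r^5 - r^4 - 21*r^3 - 11*r^2 + 68*r + 60) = (r - 5)*(r + 4)*(r^4 + 4*r^3 - r^2 - 16*r - 12) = (r - 5)*(r + 2)*(r + 4)*(r^3 + 2*r^2 - 5*r - 6) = (r - 5)*(r + 1)*(r + 2)*(r + 4)*(r^2 + r - 6) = (r - 5)*(r + 1)*(r + 2)*(r + 3)*(r + 4)*(r - 2)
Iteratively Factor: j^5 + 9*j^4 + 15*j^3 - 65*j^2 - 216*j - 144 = (j + 3)*(j^4 + 6*j^3 - 3*j^2 - 56*j - 48) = (j - 3)*(j + 3)*(j^3 + 9*j^2 + 24*j + 16) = (j - 3)*(j + 3)*(j + 4)*(j^2 + 5*j + 4) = (j - 3)*(j + 3)*(j + 4)^2*(j + 1)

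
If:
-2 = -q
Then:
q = 2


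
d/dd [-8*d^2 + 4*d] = 4 - 16*d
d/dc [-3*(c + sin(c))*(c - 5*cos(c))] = -3*(c + sin(c))*(5*sin(c) + 1) - 3*(c - 5*cos(c))*(cos(c) + 1)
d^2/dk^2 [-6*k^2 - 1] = -12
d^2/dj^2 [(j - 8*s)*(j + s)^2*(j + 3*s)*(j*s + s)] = 2*s*(10*j^3 - 18*j^2*s + 6*j^2 - 99*j*s^2 - 9*j*s - 53*s^3 - 33*s^2)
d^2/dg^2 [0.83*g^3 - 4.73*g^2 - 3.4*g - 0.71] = 4.98*g - 9.46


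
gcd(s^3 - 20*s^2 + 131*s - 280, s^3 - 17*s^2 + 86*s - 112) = s^2 - 15*s + 56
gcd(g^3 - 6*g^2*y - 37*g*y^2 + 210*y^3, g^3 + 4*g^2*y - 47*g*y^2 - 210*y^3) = -g^2 + g*y + 42*y^2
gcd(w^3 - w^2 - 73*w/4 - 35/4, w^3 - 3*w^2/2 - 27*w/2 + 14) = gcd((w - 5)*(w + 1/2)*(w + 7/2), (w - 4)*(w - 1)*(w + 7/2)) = w + 7/2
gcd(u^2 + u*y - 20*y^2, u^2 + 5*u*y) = u + 5*y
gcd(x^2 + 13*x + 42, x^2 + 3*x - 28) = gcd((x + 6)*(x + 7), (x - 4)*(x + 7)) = x + 7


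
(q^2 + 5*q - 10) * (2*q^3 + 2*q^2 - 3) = 2*q^5 + 12*q^4 - 10*q^3 - 23*q^2 - 15*q + 30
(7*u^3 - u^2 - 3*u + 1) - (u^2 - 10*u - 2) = 7*u^3 - 2*u^2 + 7*u + 3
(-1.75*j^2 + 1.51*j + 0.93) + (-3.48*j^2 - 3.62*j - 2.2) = -5.23*j^2 - 2.11*j - 1.27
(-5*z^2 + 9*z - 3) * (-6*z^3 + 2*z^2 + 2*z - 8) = 30*z^5 - 64*z^4 + 26*z^3 + 52*z^2 - 78*z + 24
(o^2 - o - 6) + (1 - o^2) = -o - 5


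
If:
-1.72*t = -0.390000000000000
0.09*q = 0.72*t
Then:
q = 1.81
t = 0.23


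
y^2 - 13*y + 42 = (y - 7)*(y - 6)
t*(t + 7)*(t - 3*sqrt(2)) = t^3 - 3*sqrt(2)*t^2 + 7*t^2 - 21*sqrt(2)*t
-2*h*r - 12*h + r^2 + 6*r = (-2*h + r)*(r + 6)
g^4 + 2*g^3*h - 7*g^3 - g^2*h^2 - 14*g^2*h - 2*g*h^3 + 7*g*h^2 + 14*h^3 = (g - 7)*(g - h)*(g + h)*(g + 2*h)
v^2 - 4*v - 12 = (v - 6)*(v + 2)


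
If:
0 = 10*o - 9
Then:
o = 9/10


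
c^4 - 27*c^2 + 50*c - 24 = (c - 4)*(c - 1)^2*(c + 6)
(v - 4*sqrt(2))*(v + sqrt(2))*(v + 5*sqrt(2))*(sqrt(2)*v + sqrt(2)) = sqrt(2)*v^4 + sqrt(2)*v^3 + 4*v^3 - 38*sqrt(2)*v^2 + 4*v^2 - 80*v - 38*sqrt(2)*v - 80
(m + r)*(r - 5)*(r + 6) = m*r^2 + m*r - 30*m + r^3 + r^2 - 30*r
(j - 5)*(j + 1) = j^2 - 4*j - 5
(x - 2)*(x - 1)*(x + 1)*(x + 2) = x^4 - 5*x^2 + 4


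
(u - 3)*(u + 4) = u^2 + u - 12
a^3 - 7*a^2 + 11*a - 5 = (a - 5)*(a - 1)^2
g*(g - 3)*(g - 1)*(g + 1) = g^4 - 3*g^3 - g^2 + 3*g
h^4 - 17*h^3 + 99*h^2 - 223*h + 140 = (h - 7)*(h - 5)*(h - 4)*(h - 1)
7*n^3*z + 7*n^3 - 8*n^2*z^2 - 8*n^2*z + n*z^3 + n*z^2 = (-7*n + z)*(-n + z)*(n*z + n)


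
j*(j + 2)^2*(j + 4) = j^4 + 8*j^3 + 20*j^2 + 16*j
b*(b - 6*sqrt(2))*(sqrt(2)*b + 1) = sqrt(2)*b^3 - 11*b^2 - 6*sqrt(2)*b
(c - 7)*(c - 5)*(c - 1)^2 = c^4 - 14*c^3 + 60*c^2 - 82*c + 35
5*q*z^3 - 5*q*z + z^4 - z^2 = z*(5*q + z)*(z - 1)*(z + 1)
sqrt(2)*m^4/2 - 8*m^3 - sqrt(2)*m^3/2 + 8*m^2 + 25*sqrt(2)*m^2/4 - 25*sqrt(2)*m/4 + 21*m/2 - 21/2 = (m - 1)*(m - 7*sqrt(2))*(m - 3*sqrt(2)/2)*(sqrt(2)*m/2 + 1/2)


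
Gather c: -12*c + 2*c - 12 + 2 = -10*c - 10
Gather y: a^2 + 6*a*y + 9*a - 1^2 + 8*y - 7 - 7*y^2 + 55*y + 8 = a^2 + 9*a - 7*y^2 + y*(6*a + 63)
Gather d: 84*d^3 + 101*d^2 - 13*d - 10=84*d^3 + 101*d^2 - 13*d - 10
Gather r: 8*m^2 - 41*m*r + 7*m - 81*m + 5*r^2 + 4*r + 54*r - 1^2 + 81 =8*m^2 - 74*m + 5*r^2 + r*(58 - 41*m) + 80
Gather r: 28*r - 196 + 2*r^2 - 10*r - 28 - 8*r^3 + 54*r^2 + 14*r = -8*r^3 + 56*r^2 + 32*r - 224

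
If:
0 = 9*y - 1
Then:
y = 1/9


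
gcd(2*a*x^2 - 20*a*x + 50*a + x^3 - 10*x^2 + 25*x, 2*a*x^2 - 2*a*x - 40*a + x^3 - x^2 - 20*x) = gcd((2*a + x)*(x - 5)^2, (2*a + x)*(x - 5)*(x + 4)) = 2*a*x - 10*a + x^2 - 5*x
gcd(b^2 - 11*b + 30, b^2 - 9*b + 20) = b - 5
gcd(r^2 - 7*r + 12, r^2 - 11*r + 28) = r - 4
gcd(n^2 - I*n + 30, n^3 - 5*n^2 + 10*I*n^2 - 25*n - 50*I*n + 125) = n + 5*I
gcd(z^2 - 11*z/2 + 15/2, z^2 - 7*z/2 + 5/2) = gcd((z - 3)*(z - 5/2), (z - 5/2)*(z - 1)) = z - 5/2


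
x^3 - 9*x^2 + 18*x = x*(x - 6)*(x - 3)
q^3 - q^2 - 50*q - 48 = (q - 8)*(q + 1)*(q + 6)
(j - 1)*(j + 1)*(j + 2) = j^3 + 2*j^2 - j - 2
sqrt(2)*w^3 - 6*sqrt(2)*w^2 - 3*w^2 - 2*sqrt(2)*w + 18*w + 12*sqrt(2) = (w - 6)*(w - 2*sqrt(2))*(sqrt(2)*w + 1)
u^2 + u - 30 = (u - 5)*(u + 6)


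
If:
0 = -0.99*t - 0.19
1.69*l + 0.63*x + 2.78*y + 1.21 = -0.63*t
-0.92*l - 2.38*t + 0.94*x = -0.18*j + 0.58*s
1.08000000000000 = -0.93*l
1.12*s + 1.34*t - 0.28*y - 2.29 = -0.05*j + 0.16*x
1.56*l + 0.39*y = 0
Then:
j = 81.83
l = -1.16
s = -2.95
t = -0.19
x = -19.11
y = 4.65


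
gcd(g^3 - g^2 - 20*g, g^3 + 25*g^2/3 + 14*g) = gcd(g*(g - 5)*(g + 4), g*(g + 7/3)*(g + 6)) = g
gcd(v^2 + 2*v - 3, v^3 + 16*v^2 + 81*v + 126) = v + 3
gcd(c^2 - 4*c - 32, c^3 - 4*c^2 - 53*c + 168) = c - 8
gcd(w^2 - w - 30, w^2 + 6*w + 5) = w + 5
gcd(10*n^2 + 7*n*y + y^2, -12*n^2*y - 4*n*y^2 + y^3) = 2*n + y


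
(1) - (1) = 0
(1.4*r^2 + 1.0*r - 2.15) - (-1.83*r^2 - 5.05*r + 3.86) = 3.23*r^2 + 6.05*r - 6.01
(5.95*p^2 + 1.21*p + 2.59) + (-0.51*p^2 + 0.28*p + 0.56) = 5.44*p^2 + 1.49*p + 3.15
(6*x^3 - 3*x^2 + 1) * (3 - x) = -6*x^4 + 21*x^3 - 9*x^2 - x + 3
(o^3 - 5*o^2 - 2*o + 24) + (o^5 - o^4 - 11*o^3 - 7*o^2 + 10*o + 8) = o^5 - o^4 - 10*o^3 - 12*o^2 + 8*o + 32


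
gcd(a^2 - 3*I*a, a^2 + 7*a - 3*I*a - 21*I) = a - 3*I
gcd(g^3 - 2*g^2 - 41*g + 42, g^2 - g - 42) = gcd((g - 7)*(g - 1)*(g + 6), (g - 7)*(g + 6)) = g^2 - g - 42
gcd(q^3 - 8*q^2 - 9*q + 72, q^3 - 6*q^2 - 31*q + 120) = q^2 - 11*q + 24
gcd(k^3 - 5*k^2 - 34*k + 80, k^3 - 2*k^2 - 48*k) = k - 8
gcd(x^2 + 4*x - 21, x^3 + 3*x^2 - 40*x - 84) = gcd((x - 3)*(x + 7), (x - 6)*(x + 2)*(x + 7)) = x + 7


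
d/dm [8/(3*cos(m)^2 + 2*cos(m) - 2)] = 16*(3*cos(m) + 1)*sin(m)/(3*cos(m)^2 + 2*cos(m) - 2)^2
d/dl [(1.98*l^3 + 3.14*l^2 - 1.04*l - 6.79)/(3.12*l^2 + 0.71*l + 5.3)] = (6.1776*l^4 + 2.8116*l^3 + 36.9562*l^2 + 75.6536*l - 0.6911)/(9.7344*l^4 + 4.4304*l^3 + 33.5761*l^2 + 7.526*l + 28.09)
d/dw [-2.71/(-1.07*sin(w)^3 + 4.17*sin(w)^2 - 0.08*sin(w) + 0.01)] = (-8.6991*sin(w)^2 + 22.6014*sin(w) - 0.2168)*cos(w)/(1.07*sin(w)^3 - 4.17*sin(w)^2 + 0.08*sin(w) - 0.01)^2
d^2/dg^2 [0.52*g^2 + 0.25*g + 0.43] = 1.04000000000000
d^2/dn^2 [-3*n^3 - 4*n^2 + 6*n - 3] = -18*n - 8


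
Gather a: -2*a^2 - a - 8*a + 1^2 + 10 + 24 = -2*a^2 - 9*a + 35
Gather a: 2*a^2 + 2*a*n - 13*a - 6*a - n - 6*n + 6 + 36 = 2*a^2 + a*(2*n - 19) - 7*n + 42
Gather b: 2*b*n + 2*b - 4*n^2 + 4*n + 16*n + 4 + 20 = b*(2*n + 2) - 4*n^2 + 20*n + 24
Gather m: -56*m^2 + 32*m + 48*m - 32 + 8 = -56*m^2 + 80*m - 24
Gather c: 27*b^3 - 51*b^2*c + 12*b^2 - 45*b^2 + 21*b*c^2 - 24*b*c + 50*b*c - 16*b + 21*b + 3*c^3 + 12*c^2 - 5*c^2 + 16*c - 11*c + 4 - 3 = 27*b^3 - 33*b^2 + 5*b + 3*c^3 + c^2*(21*b + 7) + c*(-51*b^2 + 26*b + 5) + 1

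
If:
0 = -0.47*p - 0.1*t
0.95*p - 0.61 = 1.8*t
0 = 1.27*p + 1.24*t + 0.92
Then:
No Solution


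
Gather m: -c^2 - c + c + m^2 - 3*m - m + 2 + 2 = -c^2 + m^2 - 4*m + 4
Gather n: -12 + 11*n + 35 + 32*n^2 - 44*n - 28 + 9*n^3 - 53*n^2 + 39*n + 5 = 9*n^3 - 21*n^2 + 6*n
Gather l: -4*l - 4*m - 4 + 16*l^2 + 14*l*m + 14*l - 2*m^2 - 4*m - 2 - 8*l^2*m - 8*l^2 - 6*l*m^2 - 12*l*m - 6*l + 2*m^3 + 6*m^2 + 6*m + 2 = l^2*(8 - 8*m) + l*(-6*m^2 + 2*m + 4) + 2*m^3 + 4*m^2 - 2*m - 4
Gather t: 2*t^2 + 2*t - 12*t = 2*t^2 - 10*t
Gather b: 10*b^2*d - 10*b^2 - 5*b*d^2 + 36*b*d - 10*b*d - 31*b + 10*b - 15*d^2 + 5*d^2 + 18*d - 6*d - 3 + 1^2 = b^2*(10*d - 10) + b*(-5*d^2 + 26*d - 21) - 10*d^2 + 12*d - 2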